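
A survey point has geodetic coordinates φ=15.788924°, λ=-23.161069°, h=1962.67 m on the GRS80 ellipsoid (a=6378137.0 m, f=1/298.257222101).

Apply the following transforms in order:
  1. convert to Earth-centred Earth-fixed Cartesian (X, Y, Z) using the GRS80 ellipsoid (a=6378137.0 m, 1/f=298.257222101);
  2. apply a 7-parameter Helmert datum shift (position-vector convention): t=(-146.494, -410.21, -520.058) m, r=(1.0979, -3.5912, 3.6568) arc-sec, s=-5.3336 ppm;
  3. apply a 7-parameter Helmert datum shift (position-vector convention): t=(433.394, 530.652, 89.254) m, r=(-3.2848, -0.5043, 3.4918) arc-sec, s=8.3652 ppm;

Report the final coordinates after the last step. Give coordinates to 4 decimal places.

X=5646317.7306 m, Y=-2414996.6129 m, Z=1724510.0163 m

start: φ=15.788924°, λ=-23.161069°, h=1962.670 m
→ ECEF (a=6378137.000, f=1/298.257222101): X=5645964.2471, Y=-2415323.6821, Z=1724797.8788
→ Helmert 7p (PV): X=5645800.4304, Y=-2415630.0955, Z=1724354.0645
→ Helmert 7p (PV): X=5646317.7306, Y=-2414996.6129, Z=1724510.0163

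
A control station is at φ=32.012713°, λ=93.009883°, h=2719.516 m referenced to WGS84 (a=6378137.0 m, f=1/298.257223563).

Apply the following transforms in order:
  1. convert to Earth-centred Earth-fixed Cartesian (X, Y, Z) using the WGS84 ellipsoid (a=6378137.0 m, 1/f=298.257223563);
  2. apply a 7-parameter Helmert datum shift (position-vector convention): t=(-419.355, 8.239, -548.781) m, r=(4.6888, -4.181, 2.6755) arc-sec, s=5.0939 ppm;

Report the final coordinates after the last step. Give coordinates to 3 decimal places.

X=-284923.479 m, Y=5408101.782 m, Z=3362654.009 m

start: φ=32.012713°, λ=93.009883°, h=2719.516 m
→ ECEF (a=6378137.000, f=1/298.257223563): X=-284364.3554, Y=5408146.1327, Z=3363068.4848
→ Helmert 7p (PV): X=-284923.4793, Y=5408101.7822, Z=3362654.0092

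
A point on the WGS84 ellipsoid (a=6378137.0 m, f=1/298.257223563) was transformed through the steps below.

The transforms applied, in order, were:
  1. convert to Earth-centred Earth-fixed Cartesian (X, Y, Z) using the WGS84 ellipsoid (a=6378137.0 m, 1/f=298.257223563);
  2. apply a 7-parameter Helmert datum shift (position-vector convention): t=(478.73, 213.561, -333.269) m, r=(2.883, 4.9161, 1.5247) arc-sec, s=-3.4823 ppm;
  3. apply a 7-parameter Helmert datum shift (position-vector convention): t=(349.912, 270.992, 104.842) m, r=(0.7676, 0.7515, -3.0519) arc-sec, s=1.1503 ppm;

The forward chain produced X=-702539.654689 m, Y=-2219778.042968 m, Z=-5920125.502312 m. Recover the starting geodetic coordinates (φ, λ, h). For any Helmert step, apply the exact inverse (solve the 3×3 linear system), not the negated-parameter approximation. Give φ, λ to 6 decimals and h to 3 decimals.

φ=-68.654550°, λ=-107.572929°, h=1970.842 m

start: X=-702539.6547, Y=-2219778.0430, Z=-5920125.5023 m
→ Helmert⁻¹: X=-702834.3402, Y=-2220078.9121, Z=-5920217.8331
→ Helmert⁻¹: X=-703190.8381, Y=-2220377.7502, Z=-5919890.9042
→ geod (Bowring, a=6378137.000): φ=-68.65455000°, λ=-107.57292900°, h=1970.8420 m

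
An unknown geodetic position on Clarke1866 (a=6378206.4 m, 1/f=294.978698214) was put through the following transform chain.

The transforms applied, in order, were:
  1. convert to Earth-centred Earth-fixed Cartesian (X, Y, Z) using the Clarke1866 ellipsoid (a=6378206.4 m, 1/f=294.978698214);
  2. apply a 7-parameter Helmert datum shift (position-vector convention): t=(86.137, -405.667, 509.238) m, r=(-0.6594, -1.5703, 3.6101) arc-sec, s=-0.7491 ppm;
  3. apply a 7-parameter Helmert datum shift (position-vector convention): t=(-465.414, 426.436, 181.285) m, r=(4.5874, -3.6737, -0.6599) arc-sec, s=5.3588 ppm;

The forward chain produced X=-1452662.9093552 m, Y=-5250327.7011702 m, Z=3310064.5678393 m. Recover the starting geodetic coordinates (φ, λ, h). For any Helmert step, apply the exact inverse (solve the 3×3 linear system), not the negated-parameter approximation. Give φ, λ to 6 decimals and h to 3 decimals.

φ=31.453149°, λ=-105.461965°, h=1565.612 m

start: X=-1452662.9094, Y=-5250327.7012, Z=3310064.5678 m
→ Helmert⁻¹: X=-1452113.9618, Y=-5250657.0296, Z=3310008.1854
→ Helmert⁻¹: X=-1452267.8824, Y=-5250240.4576, Z=3309495.6984
→ geod (Bowring, a=6378206.400): φ=31.45314900°, λ=-105.46196500°, h=1565.6120 m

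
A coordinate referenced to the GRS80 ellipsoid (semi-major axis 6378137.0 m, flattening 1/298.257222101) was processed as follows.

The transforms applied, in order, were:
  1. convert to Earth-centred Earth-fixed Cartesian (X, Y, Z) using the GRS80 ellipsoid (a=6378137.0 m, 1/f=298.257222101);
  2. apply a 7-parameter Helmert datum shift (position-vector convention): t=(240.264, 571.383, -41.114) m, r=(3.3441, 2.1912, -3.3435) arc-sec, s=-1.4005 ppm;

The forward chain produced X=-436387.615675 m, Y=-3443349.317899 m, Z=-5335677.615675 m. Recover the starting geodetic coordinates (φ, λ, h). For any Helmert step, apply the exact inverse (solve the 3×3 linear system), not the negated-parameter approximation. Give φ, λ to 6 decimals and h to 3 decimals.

start: X=-436387.6157, Y=-3443349.3179, Z=-5335677.6157 m
→ Helmert⁻¹: X=-436515.9832, Y=-3444019.1041, Z=-5335592.7748
→ geod (Bowring, a=6378137.000): φ=-57.12581100°, λ=-97.22350000°, h=2470.5770 m

φ=-57.125811°, λ=-97.223500°, h=2470.577 m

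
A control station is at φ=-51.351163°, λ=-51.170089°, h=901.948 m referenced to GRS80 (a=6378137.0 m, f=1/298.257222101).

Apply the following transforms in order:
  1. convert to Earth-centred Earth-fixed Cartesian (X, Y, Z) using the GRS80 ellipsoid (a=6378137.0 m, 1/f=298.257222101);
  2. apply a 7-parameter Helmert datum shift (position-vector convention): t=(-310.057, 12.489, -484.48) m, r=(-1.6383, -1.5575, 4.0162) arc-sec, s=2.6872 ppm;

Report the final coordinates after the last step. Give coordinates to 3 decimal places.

start: φ=-51.351163°, λ=-51.170089°, h=901.948 m
→ ECEF (a=6378137.000, f=1/298.257222101): X=2503125.0973, Y=-3109933.7355, Z=-4958741.7837
→ Helmert 7p (PV): X=2502919.7641, Y=-3109920.2507, Z=-4959195.9864

X=2502919.764 m, Y=-3109920.251 m, Z=-4959195.986 m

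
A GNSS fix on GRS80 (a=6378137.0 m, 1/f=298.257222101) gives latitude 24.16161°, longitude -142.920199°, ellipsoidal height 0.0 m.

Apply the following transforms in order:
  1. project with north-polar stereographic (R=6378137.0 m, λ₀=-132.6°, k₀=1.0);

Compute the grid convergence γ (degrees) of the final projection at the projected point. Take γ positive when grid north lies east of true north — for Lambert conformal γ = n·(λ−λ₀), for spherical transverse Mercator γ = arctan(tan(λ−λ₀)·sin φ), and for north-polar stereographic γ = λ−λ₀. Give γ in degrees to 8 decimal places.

start: φ=24.161610°, λ=-142.920199°, h=0.000 m
→ into stereo (λ₀=-132.6°): φ=24.16161000°, λ−λ₀=-10.32019900°
convergence γ = -10.32019900°

-10.32019900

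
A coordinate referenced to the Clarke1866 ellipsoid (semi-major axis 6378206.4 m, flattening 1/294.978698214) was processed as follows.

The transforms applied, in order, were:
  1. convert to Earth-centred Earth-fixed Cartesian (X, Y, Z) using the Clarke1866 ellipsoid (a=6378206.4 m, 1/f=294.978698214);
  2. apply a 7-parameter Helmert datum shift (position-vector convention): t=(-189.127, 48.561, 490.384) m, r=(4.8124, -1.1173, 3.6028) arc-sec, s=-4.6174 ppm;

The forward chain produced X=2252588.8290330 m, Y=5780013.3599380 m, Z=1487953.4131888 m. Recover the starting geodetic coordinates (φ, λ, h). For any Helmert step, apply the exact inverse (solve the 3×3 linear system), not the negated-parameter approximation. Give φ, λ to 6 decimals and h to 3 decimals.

φ=13.570879°, λ=68.705381°, h=2310.298 m

start: X=2252588.8290, Y=5780013.3599, Z=1487953.4132 m
→ Helmert⁻¹: X=2252897.3729, Y=5779986.8374, Z=1487322.8400
→ geod (Bowring, a=6378206.400): φ=13.57087900°, λ=68.70538100°, h=2310.2980 m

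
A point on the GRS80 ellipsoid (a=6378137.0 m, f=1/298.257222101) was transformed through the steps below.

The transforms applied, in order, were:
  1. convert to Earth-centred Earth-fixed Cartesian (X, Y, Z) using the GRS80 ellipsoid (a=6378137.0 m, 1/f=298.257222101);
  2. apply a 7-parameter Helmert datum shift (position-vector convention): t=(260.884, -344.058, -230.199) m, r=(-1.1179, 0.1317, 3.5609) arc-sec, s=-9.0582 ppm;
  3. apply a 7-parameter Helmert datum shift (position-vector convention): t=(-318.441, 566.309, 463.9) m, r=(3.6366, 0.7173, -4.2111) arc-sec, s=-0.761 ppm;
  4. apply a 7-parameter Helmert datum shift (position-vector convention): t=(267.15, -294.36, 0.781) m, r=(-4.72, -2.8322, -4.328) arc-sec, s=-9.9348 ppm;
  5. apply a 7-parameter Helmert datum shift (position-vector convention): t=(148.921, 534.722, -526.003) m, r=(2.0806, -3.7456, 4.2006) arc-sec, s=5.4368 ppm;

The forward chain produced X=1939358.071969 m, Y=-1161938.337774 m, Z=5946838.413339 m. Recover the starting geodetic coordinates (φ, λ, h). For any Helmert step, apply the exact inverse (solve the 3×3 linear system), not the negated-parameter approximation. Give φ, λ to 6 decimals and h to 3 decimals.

φ=69.312379°, λ=-30.939758°, h=2980.800 m

start: X=1939358.0720, Y=-1161938.3378, Z=5946838.4133 m
→ Helmert⁻¹: X=1939282.9329, Y=-1162446.2426, Z=5947308.5917
→ Helmert⁻¹: X=1939141.0961, Y=-1162258.8336, Z=5947313.6743
→ Helmert⁻¹: X=1939464.0696, Y=-1162681.5836, Z=5946881.5434
→ Helmert⁻¹: X=1939196.8866, Y=-1162413.7641, Z=5947160.5512
→ geod (Bowring, a=6378137.000): φ=69.31237900°, λ=-30.93975800°, h=2980.8000 m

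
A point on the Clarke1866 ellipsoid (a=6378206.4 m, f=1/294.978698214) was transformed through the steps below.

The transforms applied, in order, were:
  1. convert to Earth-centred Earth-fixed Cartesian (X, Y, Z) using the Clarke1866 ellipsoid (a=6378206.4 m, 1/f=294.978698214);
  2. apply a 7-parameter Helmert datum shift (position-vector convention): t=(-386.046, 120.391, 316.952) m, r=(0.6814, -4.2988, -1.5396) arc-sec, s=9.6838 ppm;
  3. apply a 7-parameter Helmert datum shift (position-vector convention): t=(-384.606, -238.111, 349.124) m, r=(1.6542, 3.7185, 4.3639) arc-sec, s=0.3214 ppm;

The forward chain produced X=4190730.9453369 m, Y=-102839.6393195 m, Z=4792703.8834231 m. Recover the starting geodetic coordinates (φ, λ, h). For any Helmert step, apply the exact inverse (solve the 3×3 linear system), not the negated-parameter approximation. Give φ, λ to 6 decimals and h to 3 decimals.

start: X=4190730.9453, Y=-102839.6393, Z=4792703.8834 m
→ Helmert⁻¹: X=4191025.6356, Y=-102651.7297, Z=4792429.5974
→ Helmert⁻¹: X=4191471.7304, Y=-102724.0091, Z=4791979.2241
→ geod (Bowring, a=6378206.400): φ=49.00849300°, λ=-1.40391600°, h=1331.8170 m

φ=49.008493°, λ=-1.403916°, h=1331.817 m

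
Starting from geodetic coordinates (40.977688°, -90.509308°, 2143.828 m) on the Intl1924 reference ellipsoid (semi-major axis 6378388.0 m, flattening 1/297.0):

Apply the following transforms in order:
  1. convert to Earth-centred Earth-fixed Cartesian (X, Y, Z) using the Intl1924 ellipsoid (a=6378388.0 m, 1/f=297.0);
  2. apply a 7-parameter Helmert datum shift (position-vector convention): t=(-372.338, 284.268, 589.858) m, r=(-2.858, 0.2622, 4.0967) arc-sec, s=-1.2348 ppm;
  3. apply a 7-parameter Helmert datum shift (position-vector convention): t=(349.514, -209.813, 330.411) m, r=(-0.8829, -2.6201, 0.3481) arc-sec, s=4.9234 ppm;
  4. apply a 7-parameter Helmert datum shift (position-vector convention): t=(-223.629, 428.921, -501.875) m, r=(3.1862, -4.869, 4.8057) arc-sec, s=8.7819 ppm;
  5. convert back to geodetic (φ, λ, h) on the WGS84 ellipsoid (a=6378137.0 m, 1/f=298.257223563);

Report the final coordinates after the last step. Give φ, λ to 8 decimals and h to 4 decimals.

φ=40.98280956°, λ=-90.51145233°, h=2331.1642 m

start: φ=40.977688°, λ=-90.509308°, h=2143.828 m
→ ECEF (a=6378388.000, f=1/297.0): X=-42880.9406, Y=-4823863.3695, Z=4162029.3018
→ Helmert 7p (PV): X=-43152.1266, Y=-4823516.3278, Z=4162680.9143
→ Helmert 7p (PV): X=-42847.5618, Y=-4823732.1436, Z=4163051.9185
→ Helmert 7p (PV): X=-43057.4515, Y=-4823410.8902, Z=4162511.0780
→ geod (Bowring, a=6378137.000): φ=40.98280956°, λ=-90.51145233°, h=2331.1642 m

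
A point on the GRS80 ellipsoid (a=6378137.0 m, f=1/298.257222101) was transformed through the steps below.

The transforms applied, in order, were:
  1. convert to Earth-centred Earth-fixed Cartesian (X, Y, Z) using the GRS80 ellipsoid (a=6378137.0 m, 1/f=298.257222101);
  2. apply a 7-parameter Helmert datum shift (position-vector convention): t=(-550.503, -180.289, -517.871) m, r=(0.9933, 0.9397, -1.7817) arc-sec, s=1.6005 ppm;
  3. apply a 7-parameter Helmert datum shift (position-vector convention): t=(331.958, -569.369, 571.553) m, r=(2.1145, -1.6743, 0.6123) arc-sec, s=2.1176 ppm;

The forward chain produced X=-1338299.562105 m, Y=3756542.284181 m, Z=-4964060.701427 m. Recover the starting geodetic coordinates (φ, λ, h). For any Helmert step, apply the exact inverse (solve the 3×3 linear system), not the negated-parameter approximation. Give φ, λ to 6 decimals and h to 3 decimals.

φ=-51.408096°, λ=109.603219°, h=2759.576 m

start: X=-1338299.5621, Y=3756542.2842, Z=-4964060.7014 m
→ Helmert⁻¹: X=-1338657.8318, Y=3757056.7764, Z=-4964649.3902
→ Helmert⁻¹: X=-1338115.0259, Y=3757195.5878, Z=-4964147.7636
→ geod (Bowring, a=6378137.000): φ=-51.40809600°, λ=109.60321900°, h=2759.5760 m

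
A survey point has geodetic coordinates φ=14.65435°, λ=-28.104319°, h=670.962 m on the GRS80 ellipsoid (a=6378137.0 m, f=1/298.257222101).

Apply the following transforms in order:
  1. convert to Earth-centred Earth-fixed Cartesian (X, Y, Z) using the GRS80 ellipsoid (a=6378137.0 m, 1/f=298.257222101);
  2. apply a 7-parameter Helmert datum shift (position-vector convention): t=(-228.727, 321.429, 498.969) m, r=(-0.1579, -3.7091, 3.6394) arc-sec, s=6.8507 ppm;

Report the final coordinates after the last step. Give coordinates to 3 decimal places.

start: φ=14.654350°, λ=-28.104319°, h=670.962 m
→ ECEF (a=6378137.000, f=1/298.257222101): X=5444819.4403, Y=-2907790.3004, Z=1603298.2769
→ Helmert 7p (PV): X=5444650.4894, Y=-2907391.4937, Z=1603908.3662

X=5444650.489 m, Y=-2907391.494 m, Z=1603908.366 m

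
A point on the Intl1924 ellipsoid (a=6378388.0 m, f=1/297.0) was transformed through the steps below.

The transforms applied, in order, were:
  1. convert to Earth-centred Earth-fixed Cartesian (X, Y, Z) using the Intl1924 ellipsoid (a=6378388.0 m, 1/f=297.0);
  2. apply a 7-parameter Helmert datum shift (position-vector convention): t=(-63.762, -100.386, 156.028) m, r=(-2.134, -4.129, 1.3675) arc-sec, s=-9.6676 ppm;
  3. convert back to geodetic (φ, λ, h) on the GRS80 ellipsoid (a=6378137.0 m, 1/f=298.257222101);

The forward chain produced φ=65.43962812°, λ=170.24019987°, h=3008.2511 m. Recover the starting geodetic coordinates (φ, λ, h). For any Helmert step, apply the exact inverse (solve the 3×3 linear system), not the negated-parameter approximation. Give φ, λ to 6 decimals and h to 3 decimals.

φ=65.441265°, λ=170.238303°, h=2733.700 m

start: φ=65.439628°, λ=170.240200°, h=3008.251 m
→ ECEF (a=6378137.000, f=1/298.257222101): X=-2621212.2087, Y=450868.2295, Z=5780990.6478
→ Helmert⁻¹: X=-2621055.0748, Y=450930.5432, Z=5780947.6406
→ geod (Bowring, a=6378388.000): φ=65.44126500°, λ=170.23830300°, h=2733.7000 m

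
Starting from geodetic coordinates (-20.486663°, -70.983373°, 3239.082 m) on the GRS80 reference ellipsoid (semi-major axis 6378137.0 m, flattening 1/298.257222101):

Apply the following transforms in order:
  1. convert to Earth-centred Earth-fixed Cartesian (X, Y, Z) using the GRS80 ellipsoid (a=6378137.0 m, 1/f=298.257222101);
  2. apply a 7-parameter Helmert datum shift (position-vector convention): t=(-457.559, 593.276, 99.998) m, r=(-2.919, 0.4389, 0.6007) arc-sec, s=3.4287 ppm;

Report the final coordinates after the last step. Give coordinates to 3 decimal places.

X=1948173.705 m, Y=-5653303.957 m, Z=-2219211.288 m

start: φ=-20.486663°, λ=-70.983373°, h=3239.082 m
→ ECEF (a=6378137.000, f=1/298.257222101): X=1948612.8395, Y=-5653852.1148, Z=-2219379.5424
→ Helmert 7p (PV): X=1948173.7048, Y=-5653303.9574, Z=-2219211.2884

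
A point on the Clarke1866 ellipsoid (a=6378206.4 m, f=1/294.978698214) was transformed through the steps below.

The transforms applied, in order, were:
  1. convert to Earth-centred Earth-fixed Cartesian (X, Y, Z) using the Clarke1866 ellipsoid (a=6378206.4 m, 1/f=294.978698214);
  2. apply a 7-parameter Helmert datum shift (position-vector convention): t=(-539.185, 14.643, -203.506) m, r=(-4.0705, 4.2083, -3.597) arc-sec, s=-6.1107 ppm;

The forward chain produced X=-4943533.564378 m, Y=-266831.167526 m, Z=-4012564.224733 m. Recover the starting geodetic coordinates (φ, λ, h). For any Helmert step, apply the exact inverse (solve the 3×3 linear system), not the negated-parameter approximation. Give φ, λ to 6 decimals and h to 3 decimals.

start: X=-4943533.5644, Y=-266831.1675, Z=-4012564.2247 m
→ Helmert⁻¹: X=-4942938.0666, Y=-266854.4559, Z=-4012491.3513
→ geod (Bowring, a=6378206.400): φ=-39.21801400°, λ=-176.90977200°, h=2515.3450 m

φ=-39.218014°, λ=-176.909772°, h=2515.345 m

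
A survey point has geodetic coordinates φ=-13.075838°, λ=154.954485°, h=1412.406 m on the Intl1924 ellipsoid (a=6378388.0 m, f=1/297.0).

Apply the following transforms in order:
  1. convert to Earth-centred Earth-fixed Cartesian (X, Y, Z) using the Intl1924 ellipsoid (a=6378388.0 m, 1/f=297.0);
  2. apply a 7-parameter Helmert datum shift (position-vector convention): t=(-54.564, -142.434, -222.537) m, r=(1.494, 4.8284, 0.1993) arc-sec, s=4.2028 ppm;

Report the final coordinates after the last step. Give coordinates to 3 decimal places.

X=-5631137.285 m, Y=2631110.588 m, Z=-1433992.797 m

start: φ=-13.075838°, λ=154.954485°, h=1412.406 m
→ ECEF (a=6378388.000, f=1/297.0): X=-5631022.9459, Y=2631237.0186, Z=-1433915.1078
→ Helmert 7p (PV): X=-5631137.2847, Y=2631110.5884, Z=-1433992.7971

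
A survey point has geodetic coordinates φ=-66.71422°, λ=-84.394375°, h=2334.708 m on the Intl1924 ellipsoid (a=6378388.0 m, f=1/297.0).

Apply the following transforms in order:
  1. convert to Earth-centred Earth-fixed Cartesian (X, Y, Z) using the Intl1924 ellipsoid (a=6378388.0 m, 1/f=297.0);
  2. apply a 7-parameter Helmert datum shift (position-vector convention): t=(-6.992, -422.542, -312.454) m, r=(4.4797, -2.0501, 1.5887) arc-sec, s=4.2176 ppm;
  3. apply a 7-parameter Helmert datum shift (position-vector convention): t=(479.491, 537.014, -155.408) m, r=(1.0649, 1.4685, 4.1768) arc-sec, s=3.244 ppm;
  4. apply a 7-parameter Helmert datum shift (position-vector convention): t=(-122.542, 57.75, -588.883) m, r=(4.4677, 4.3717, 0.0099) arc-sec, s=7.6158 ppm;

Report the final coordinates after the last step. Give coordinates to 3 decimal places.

start: φ=-66.714220°, λ=-84.394375°, h=2334.708 m
→ ECEF (a=6378388.000, f=1/297.0): X=247092.1996, Y=-2517496.2596, Z=-5838165.6064
→ Helmert 7p (PV): X=247163.6669, Y=-2517800.7212, Z=-5838554.9033
→ Helmert 7p (PV): X=247653.3769, Y=-2517236.7267, Z=-5838744.0101
→ Helmert 7p (PV): X=247409.0910, Y=-2517071.6673, Z=-5839437.1326

X=247409.091 m, Y=-2517071.667 m, Z=-5839437.133 m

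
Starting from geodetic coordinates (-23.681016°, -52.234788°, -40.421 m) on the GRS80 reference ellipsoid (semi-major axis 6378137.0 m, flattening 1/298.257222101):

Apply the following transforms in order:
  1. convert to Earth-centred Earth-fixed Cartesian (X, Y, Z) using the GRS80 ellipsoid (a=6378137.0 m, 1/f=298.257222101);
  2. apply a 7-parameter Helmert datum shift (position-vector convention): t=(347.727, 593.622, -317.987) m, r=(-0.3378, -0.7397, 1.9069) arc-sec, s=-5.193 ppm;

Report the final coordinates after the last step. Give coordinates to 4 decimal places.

start: φ=-23.681016°, λ=-52.234788°, h=-40.421 m
→ ECEF (a=6378137.000, f=1/298.257222101): X=3579140.8840, Y=-4619990.0635, Z=-2545952.3705
→ Helmert 7p (PV): X=3579521.8658, Y=-4619343.5307, Z=-2546236.7349

X=3579521.8658 m, Y=-4619343.5307 m, Z=-2546236.7349 m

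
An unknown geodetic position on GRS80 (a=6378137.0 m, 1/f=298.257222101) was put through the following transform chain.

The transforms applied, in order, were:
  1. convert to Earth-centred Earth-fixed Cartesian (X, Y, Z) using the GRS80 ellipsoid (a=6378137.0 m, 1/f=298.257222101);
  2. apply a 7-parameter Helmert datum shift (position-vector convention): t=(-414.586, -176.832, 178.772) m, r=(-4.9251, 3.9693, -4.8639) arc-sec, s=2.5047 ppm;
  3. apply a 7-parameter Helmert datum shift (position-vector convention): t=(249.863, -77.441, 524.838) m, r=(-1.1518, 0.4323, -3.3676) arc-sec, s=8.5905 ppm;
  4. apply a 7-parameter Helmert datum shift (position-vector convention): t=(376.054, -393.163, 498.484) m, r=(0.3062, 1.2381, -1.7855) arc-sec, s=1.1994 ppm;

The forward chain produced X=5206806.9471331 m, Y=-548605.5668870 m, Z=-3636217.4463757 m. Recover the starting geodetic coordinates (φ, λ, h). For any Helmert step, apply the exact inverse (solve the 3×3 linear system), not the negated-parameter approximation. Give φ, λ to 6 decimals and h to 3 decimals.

start: X=5206806.9471, Y=-548605.5669, Z=-3636217.4464 m
→ Helmert⁻¹: X=5206451.2228, Y=-548172.0762, Z=-3636679.5031
→ Helmert⁻¹: X=5206173.2060, Y=-547984.6175, Z=-3637165.2446
→ Helmert⁻¹: X=5206657.6580, Y=-547596.7874, Z=-3637247.7861
→ geod (Bowring, a=6378137.000): φ=-34.96986600°, λ=-6.00386400°, h=3698.6550 m

φ=-34.969866°, λ=-6.003864°, h=3698.655 m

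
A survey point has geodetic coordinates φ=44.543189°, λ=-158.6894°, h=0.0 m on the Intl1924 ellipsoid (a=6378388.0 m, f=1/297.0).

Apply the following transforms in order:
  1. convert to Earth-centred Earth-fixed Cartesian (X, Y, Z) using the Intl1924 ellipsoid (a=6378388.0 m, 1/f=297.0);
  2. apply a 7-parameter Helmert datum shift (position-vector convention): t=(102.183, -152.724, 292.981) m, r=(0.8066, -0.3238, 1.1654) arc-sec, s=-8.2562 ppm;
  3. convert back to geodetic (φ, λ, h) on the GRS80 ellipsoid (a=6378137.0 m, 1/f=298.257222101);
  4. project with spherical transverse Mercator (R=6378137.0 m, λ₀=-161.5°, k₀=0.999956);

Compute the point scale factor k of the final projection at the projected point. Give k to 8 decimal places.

1.00056839

start: φ=44.543189°, λ=-158.689400°, h=0.000 m
→ ECEF (a=6378388.000, f=1/297.0): X=-4242200.3101, Y=-1654868.9810, Z=4451389.4755
→ Helmert 7p (PV): X=-4242060.7406, Y=-1655049.4174, Z=4451632.5741
→ geod (Bowring, a=6378137.000): φ=44.54433287°, λ=-158.68664660°, h=330.7108 m
→ into tm (λ₀=-161.5°): φ=44.54433287°, λ−λ₀=2.81335340°
scale k = 1.00056839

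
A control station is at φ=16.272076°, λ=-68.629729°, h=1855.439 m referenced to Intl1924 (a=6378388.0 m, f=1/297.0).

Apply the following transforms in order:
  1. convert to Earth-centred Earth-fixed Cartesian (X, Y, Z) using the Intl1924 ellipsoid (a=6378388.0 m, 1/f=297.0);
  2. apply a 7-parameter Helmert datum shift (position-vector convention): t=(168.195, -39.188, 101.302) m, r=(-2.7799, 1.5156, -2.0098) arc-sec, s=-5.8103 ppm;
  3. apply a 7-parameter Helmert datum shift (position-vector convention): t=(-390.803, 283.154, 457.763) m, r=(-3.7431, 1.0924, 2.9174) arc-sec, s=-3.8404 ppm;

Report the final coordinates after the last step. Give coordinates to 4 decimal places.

X=2232180.8430 m, Y=-5704702.6011 m, Z=1776885.0994 m

start: φ=16.272076°, λ=-68.629729°, h=1855.439 m
→ ECEF (a=6378388.000, f=1/297.0): X=2232377.4333, Y=-5705067.6229, Z=1776190.9844
→ Helmert 7p (PV): X=2232490.1200, Y=-5705071.4763, Z=1776342.4518
→ Helmert 7p (PV): X=2232180.8430, Y=-5704702.6011, Z=1776885.0994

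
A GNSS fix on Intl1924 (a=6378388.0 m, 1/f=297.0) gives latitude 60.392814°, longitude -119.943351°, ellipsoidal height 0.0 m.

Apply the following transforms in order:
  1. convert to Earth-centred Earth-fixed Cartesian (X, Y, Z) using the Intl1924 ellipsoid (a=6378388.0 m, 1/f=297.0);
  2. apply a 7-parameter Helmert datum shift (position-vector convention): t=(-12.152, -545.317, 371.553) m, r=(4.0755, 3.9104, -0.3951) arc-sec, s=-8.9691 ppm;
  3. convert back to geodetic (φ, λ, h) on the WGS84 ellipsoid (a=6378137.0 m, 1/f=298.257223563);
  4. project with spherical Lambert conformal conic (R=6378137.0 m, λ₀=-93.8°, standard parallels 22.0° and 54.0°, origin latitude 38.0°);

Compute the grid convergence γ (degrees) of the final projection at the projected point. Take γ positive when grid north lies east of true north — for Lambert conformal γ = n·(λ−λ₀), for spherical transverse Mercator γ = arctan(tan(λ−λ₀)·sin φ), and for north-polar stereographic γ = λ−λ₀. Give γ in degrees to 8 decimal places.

start: φ=60.392814°, λ=-119.943351°, h=0.000 m
→ ECEF (a=6378388.000, f=1/297.0): X=-1576937.0972, Y=-2737582.4169, Z=5522349.2243
→ Helmert 7p (PV): X=-1576835.6567, Y=-2738209.2725, Z=5522647.0520
→ geod (Bowring, a=6378137.000): φ=60.38958557°, λ=-119.93608352°, h=684.2985 m
→ into lcc (λ₀=-93.8°): φ=60.38958557°, λ−λ₀=-26.13608352°
convergence γ = -16.30951446°

-16.30951446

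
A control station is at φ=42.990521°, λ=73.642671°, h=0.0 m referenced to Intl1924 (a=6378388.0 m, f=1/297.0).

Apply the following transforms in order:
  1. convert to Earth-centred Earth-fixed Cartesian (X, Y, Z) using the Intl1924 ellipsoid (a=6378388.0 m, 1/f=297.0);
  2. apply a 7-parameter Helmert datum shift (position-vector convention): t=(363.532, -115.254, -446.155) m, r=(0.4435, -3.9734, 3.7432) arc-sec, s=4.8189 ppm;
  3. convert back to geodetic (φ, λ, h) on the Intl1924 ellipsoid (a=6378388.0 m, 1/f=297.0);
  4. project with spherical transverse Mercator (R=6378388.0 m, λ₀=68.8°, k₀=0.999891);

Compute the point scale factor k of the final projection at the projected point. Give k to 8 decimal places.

start: φ=42.990521°, λ=73.642671°, h=0.000 m
→ ECEF (a=6378388.000, f=1/297.0): X=1316010.5770, Y=4483746.3131, Z=4326807.1329
→ Helmert 7p (PV): X=1316215.7311, Y=4483667.2450, Z=4326416.8204
→ geod (Bowring, a=6378388.000): φ=42.98806204°, λ=73.63998431°, h=-279.3685 m
→ into tm (λ₀=68.8°): φ=42.98806204°, λ−λ₀=4.83998431°
scale k = 1.00180085

1.00180085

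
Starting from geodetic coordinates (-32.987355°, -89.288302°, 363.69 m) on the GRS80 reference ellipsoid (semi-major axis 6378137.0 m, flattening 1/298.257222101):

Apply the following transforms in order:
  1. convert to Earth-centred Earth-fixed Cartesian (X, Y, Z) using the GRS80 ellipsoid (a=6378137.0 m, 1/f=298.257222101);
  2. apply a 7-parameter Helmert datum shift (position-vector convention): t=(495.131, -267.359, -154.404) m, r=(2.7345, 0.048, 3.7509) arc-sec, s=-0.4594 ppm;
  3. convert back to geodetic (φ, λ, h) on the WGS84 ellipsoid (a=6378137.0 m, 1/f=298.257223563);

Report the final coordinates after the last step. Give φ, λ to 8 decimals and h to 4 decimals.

start: φ=-32.987355°, λ=-89.288302°, h=363.690 m
→ ECEF (a=6378137.000, f=1/298.257222101): X=66522.0305, Y=-5355130.3547, Z=-3452980.4299
→ Helmert 7p (PV): X=67113.7097, Y=-5355348.2669, Z=-3453204.2572
→ geod (Bowring, a=6378137.000): φ=-32.98794185°, λ=-89.28200169°, h=674.5144 m

φ=-32.98794185°, λ=-89.28200169°, h=674.5144 m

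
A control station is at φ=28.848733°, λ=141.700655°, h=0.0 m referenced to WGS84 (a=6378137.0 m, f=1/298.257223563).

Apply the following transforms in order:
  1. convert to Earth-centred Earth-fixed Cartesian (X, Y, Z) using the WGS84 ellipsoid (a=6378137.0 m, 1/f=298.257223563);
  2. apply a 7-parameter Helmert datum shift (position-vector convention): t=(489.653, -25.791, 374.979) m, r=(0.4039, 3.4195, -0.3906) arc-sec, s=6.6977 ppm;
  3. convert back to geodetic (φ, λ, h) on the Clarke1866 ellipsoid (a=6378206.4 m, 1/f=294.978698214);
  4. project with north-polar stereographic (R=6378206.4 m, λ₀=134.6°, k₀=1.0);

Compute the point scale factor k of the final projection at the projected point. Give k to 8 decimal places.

1.34897155

start: φ=28.848733°, λ=141.700655°, h=0.000 m
→ ECEF (a=6378137.000, f=1/298.257223563): X=-4387682.6775, Y=3465101.5355, Z=3059226.9595
→ Helmert 7p (PV): X=-4387165.1332, Y=3465101.2711, Z=3059701.9540
→ geod (Bowring, a=6378206.400): φ=28.85606719°, λ=141.69736977°, h=-140.8092 m
→ into stereo (λ₀=134.6°): φ=28.85606719°, λ−λ₀=7.09736977°
scale k = 1.34897155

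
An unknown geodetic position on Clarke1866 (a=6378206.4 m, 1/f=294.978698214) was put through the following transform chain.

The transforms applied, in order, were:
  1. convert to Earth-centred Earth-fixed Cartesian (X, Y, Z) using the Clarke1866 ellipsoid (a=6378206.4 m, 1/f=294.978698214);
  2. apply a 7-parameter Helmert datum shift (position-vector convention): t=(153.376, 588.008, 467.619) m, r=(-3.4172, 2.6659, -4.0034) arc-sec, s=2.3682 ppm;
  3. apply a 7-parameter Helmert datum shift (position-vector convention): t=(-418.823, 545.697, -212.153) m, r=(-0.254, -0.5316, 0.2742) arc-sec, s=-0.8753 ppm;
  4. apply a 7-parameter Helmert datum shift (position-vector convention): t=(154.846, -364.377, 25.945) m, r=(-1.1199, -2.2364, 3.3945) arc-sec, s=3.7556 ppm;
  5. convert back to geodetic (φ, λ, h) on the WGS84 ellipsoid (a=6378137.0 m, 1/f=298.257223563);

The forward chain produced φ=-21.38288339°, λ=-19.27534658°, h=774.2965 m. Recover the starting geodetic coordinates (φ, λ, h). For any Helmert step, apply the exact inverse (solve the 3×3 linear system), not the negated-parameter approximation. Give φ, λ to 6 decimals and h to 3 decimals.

φ=-21.385994°, λ=-19.281418°, h=1139.439 m

start: φ=-21.382883°, λ=-19.275347°, h=774.296 m
→ ECEF (a=6378137.000, f=1/298.257223563): X=5609345.7669, Y=-1961655.7536, Z=-2311203.2354
→ Helmert⁻¹: X=5609112.5171, Y=-1961363.7710, Z=-2311291.9656
→ Helmert⁻¹: X=5609527.6857, Y=-1961915.7964, Z=-2311098.7087
→ Helmert⁻¹: X=5609428.9885, Y=-1962351.9881, Z=-2311520.8640
→ geod (Bowring, a=6378206.400): φ=-21.38599400°, λ=-19.28141800°, h=1139.4390 m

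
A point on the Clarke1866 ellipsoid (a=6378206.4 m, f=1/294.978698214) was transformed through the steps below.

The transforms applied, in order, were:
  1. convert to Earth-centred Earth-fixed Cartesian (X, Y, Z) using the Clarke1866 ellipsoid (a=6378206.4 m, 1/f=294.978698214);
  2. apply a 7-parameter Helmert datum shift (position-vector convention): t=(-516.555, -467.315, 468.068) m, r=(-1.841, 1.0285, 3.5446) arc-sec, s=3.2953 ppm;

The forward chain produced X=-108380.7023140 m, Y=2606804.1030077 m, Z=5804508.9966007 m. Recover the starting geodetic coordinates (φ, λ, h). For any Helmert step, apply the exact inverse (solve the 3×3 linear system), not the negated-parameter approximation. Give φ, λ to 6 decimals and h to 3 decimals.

start: X=-108380.7023, Y=2606804.1030, Z=5804508.9966 m
→ Helmert⁻¹: X=-107847.9284, Y=2607212.8761, Z=5804044.5353
→ geod (Bowring, a=6378206.400): φ=65.93690300°, λ=92.36870200°, h=3452.2770 m

φ=65.936903°, λ=92.368702°, h=3452.277 m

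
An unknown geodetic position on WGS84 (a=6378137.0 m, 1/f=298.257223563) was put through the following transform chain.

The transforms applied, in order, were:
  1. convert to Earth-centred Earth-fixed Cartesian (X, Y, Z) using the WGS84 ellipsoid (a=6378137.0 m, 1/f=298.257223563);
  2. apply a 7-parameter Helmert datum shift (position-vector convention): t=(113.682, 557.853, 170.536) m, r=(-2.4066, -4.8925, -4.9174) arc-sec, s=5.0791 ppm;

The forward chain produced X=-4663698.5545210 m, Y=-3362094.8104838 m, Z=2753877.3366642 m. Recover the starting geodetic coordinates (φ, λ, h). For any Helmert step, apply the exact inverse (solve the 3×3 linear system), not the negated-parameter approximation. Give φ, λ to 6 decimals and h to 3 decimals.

φ=25.742278°, λ=-144.206034°, h=904.115 m

start: X=-4663698.5545, Y=-3362094.8105, Z=2753877.3367 m
→ Helmert⁻¹: X=-4663643.0613, Y=-3362778.8963, Z=2753764.1984
→ geod (Bowring, a=6378137.000): φ=25.74227800°, λ=-144.20603400°, h=904.1150 m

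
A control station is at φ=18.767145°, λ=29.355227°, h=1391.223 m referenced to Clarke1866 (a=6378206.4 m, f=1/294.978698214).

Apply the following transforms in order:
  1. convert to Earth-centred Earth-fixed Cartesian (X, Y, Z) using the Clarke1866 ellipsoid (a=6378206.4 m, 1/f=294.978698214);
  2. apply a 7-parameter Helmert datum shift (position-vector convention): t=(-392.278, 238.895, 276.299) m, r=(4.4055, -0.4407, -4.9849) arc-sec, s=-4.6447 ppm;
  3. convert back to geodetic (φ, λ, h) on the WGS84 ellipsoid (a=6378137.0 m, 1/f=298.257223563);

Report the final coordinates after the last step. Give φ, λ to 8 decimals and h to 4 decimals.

start: φ=18.767145°, λ=29.355227°, h=1391.223 m
→ ECEF (a=6378206.400, f=1/294.978698214): X=5266657.0934, Y=2962188.8990, Z=2039286.9959
→ Helmert 7p (PV): X=5266307.5846, Y=2962243.1985, Z=2039628.3431
→ geod (Bowring, a=6378137.000): φ=18.76956645°, λ=29.35730049°, h=1282.6693 m

φ=18.76956645°, λ=29.35730049°, h=1282.6693 m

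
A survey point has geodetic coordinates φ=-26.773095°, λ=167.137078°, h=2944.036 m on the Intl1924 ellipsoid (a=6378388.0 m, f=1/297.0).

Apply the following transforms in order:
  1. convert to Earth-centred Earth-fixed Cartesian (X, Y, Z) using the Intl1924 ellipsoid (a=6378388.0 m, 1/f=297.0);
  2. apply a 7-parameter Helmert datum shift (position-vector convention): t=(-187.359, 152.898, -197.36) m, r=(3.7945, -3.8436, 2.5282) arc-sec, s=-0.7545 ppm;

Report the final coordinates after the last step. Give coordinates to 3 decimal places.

X=-5558203.345 m, Y=1269316.646 m, Z=-2857432.668 m

start: φ=-26.773095°, λ=167.137078°, h=2944.036 m
→ ECEF (a=6378388.000, f=1/297.0): X=-5558057.8640, Y=1269180.2705, Z=-2857157.2417
→ Helmert 7p (PV): X=-5558203.3448, Y=1269316.6464, Z=-2857432.6682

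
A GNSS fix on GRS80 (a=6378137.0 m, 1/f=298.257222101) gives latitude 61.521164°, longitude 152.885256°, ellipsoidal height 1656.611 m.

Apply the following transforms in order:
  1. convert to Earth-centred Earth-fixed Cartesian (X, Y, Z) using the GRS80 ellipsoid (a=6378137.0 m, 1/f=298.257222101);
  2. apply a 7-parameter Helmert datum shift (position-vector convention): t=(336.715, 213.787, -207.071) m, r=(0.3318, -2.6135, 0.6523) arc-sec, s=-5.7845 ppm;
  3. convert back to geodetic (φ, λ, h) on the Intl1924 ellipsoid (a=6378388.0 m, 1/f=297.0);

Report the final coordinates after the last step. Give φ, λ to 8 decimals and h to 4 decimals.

φ=61.52196048°, λ=152.87973533°, h=1160.6973 m

start: φ=61.521164°, λ=152.885256°, h=1656.611 m
→ ECEF (a=6378137.000, f=1/298.257222101): X=-2714790.6213, Y=1390110.2025, Z=5584722.7216
→ Helmert 7p (PV): X=-2714513.3601, Y=1390298.3795, Z=5584451.1841
→ geod (Bowring, a=6378388.000): φ=61.52196048°, λ=152.87973533°, h=1160.6973 m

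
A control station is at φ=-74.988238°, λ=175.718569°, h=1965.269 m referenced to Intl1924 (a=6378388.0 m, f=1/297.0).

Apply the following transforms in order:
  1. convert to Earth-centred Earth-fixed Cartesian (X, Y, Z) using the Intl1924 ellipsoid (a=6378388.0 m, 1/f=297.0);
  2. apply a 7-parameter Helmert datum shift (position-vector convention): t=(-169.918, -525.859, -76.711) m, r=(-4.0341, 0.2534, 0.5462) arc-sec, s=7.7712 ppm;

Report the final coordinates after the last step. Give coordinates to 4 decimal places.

X=-1653391.5740 m, Y=123116.6302 m, Z=-6140597.0270 m

start: φ=-74.988238°, λ=175.718569°, h=1965.269 m
→ ECEF (a=6378388.000, f=1/297.0): X=-1653200.9371, Y=123766.0007, Z=-6140472.2075
→ Helmert 7p (PV): X=-1653391.5740, Y=123116.6302, Z=-6140597.0270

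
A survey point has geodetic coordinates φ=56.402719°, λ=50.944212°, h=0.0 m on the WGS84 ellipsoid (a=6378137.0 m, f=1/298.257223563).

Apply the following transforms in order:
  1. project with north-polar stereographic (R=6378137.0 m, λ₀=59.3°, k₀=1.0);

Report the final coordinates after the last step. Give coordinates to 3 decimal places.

start: φ=56.402719°, λ=50.944212°, h=0.000 m
→ stereo (R=6378137.0, λ₀=59.3°): E=-559628.1631, N=-3810136.4733

E=-559628.163 m, N=-3810136.473 m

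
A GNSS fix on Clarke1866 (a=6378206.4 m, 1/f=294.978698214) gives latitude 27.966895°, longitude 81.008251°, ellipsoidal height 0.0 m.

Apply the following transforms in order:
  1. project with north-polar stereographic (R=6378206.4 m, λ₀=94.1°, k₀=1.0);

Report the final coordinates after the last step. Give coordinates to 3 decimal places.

start: φ=27.966895°, λ=81.008251°, h=0.000 m
→ stereo (R=6378206.4, λ₀=94.1°): E=-1737304.0990, N=-7470492.7641

E=-1737304.099 m, N=-7470492.764 m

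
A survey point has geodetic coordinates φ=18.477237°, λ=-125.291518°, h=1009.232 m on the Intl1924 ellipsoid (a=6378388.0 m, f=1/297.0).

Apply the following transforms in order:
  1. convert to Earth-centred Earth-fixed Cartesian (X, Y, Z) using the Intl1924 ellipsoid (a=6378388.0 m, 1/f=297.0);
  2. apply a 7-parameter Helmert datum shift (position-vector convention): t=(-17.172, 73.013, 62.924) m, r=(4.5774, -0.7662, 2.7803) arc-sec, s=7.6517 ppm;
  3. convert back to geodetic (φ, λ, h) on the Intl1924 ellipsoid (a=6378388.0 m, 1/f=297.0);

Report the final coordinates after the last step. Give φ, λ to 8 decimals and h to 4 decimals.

start: φ=18.477237°, λ=-125.291518°, h=1009.232 m
→ ECEF (a=6378388.000, f=1/297.0): X=-3496798.4990, Y=-4940256.2092, Z=2008897.2471
→ Helmert 7p (PV): X=-3496783.2983, Y=-4940312.7137, Z=2008852.9189
→ geod (Bowring, a=6378388.000): φ=18.47675033°, λ=-125.29109153°, h=1030.5970 m

φ=18.47675033°, λ=-125.29109153°, h=1030.5970 m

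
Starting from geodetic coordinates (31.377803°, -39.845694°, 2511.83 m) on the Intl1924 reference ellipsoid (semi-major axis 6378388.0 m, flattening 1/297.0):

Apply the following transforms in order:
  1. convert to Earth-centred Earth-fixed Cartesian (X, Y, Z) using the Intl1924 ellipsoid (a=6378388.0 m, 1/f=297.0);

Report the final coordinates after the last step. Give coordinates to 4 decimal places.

start: φ=31.377803°, λ=-39.845694°, h=2511.830 m
→ ECEF (a=6378388.000, f=1/297.0): X=4186418.4700, Y=-3493652.4810, Z=3303083.6267

X=4186418.4700 m, Y=-3493652.4810 m, Z=3303083.6267 m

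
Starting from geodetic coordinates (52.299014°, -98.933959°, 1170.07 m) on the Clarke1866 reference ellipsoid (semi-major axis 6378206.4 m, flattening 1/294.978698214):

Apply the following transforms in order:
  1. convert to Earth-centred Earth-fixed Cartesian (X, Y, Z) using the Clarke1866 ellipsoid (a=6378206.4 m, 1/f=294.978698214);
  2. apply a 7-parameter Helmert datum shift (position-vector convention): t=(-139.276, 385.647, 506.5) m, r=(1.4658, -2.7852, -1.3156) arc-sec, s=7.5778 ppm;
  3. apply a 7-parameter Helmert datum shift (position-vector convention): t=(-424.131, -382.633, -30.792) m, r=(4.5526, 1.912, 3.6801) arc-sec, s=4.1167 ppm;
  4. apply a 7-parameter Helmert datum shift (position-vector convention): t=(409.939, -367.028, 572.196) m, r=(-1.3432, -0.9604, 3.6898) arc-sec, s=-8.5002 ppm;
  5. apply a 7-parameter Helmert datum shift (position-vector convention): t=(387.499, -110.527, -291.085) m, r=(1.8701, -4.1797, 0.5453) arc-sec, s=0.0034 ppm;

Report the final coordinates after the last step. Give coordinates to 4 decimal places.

start: φ=52.299014°, λ=-98.933959°, h=1170.070 m
→ ECEF (a=6378206.400, f=1/294.978698214): X=-607135.3436, Y=-3862107.7608, Z=5023940.7989
→ Helmert 7p (PV): X=-607371.6928, Y=-3861783.2100, Z=5024449.7252
→ Helmert 7p (PV): X=-607682.8484, Y=-3862303.4756, Z=5024360.0113
→ Helmert 7p (PV): X=-607222.0471, Y=-3862615.8253, Z=5024911.8209
→ Helmert 7p (PV): X=-606926.1622, Y=-3862773.5291, Z=5024573.4280

X=-606926.1622 m, Y=-3862773.5291 m, Z=5024573.4280 m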